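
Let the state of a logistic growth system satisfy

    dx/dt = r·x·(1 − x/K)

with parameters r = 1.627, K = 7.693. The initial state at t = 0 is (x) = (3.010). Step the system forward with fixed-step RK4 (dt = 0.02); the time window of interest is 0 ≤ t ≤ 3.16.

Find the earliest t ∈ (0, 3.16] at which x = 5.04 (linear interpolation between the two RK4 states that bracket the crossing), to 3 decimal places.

t = 0.666

t=0.000: state=(3.010)
step 1 (dt=0.02): k1=(2.981), k2=(2.992), k3=(2.992), k4=(3.002); state += dt/6·(k1+2k2+2k3+k4)
t=0.020: state=(3.070)
t=0.040: state=(3.130)
t=0.060: state=(3.191)
continuing one RK4 step at a time; state shown every 10 steps (Δt=0.2):
t=0.200: state=(3.623)
t=0.400: state=(4.247)
t=0.600: state=(4.850)
t=0.660: state=(5.023)
next step: t=0.680: state=(5.079) — x has crossed 5.04
linear interpolation between t=0.660 (5.02278) and t=0.680 (5.07922) → t≈0.666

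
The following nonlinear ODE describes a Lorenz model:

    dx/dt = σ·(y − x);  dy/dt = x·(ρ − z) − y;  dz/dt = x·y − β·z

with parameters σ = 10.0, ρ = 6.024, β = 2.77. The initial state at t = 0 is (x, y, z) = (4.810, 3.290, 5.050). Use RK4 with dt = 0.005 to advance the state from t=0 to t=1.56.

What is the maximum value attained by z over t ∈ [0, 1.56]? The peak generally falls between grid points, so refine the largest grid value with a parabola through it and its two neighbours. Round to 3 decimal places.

max z = 5.212

t=0.000: state=(4.810, 3.290, 5.050)
step 1 (dt=0.005): k1=(-15.200, 1.395, 1.836), k2=(-14.785, 1.333, 1.715), k3=(-14.797, 1.335, 1.719), k4=(-14.393, 1.276, 1.601); state += dt/6·(k1+2k2+2k3+k4)
t=0.005: state=(4.736, 3.297, 5.059)
t=0.010: state=(4.666, 3.303, 5.066)
t=0.015: state=(4.600, 3.308, 5.072)
continuing one RK4 step at a time; state shown every 20 steps (Δt=0.1):
t=0.100: state=(3.880, 3.359, 5.063)
t=0.200: state=(3.565, 3.400, 4.926)
t=0.300: state=(3.484, 3.468, 4.787)
t=0.400: state=(3.508, 3.565, 4.701)
t=0.500: state=(3.585, 3.677, 4.685)
t=0.600: state=(3.683, 3.782, 4.737)
t=0.700: state=(3.777, 3.862, 4.839)
t=0.800: state=(3.848, 3.902, 4.964)
t=0.900: state=(3.883, 3.898, 5.082)
t=1.000: state=(3.879, 3.858, 5.169)
t=1.100: state=(3.844, 3.796, 5.209)
t=1.200: state=(3.789, 3.731, 5.202)
t=1.300: state=(3.731, 3.677, 5.159)
t=1.400: state=(3.683, 3.643, 5.094)
t=1.500: state=(3.653, 3.633, 5.026)
t=1.560: state=(3.645, 3.638, 4.989)
largest grid value and its neighbours: z(1.130)=5.21173, z(1.135)=5.21177, z(1.140)=5.21171
parabola through these three points peaks at t≈1.134 with z≈5.21178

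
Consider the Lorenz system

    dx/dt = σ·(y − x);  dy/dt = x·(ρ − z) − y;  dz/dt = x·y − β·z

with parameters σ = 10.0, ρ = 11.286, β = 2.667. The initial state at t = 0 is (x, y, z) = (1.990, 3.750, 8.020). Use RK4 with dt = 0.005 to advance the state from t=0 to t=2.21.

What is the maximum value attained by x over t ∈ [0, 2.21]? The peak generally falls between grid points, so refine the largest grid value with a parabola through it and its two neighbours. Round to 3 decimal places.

max x = 6.919

t=0.000: state=(1.990, 3.750, 8.020)
step 1 (dt=0.005): k1=(17.600, 2.749, -13.927), k2=(17.229, 2.957, -13.655), k3=(17.243, 2.952, -13.659), k4=(16.885, 3.158, -13.391); state += dt/6·(k1+2k2+2k3+k4)
t=0.005: state=(2.076, 3.765, 7.952)
t=0.010: state=(2.159, 3.782, 7.886)
t=0.015: state=(2.239, 3.800, 7.823)
continuing one RK4 step at a time; state shown every 20 steps (Δt=0.1):
t=0.100: state=(3.302, 4.384, 7.113)
t=0.200: state=(4.387, 5.520, 7.135)
t=0.300: state=(5.564, 6.741, 8.184)
t=0.400: state=(6.585, 7.346, 10.117)
t=0.500: state=(6.905, 6.734, 12.022)
t=0.600: state=(6.290, 5.323, 12.727)
t=0.700: state=(5.215, 4.149, 12.103)
t=0.800: state=(4.324, 3.653, 10.860)
t=0.900: state=(3.900, 3.717, 9.618)
t=1.000: state=(3.933, 4.165, 8.704)
t=1.100: state=(4.331, 4.878, 8.301)
t=1.200: state=(4.982, 5.705, 8.532)
t=1.300: state=(5.699, 6.359, 9.398)
t=1.400: state=(6.195, 6.479, 10.604)
t=1.500: state=(6.209, 5.953, 11.549)
t=1.600: state=(5.748, 5.138, 11.759)
t=1.700: state=(5.112, 4.505, 11.280)
t=1.800: state=(4.617, 4.258, 10.483)
t=1.900: state=(4.414, 4.367, 9.717)
t=2.000: state=(4.509, 4.735, 9.213)
t=2.100: state=(4.836, 5.245, 9.102)
t=2.200: state=(5.280, 5.733, 9.422)
t=2.210: state=(5.325, 5.773, 9.476)
largest grid value and its neighbours: x(0.480)=6.91847, x(0.485)=6.91884, x(0.490)=6.91667
parabola through these three points peaks at t≈0.483 with x≈6.91900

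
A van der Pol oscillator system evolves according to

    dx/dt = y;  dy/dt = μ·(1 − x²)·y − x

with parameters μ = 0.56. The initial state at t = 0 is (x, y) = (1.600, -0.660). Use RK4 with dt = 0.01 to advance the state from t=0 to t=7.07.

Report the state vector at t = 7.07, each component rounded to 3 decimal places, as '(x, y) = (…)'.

t=0.000: state=(1.600, -0.660)
step 1 (dt=0.01): k1=(-0.660, -1.023), k2=(-0.665, -1.020), k3=(-0.665, -1.020), k4=(-0.670, -1.016); state += dt/6·(k1+2k2+2k3+k4)
t=0.010: state=(1.593, -0.670)
t=0.020: state=(1.587, -0.680)
t=0.030: state=(1.580, -0.690)
continuing one RK4 step at a time; state shown every 25 steps (Δt=0.25):
t=0.250: state=(1.405, -0.899)
t=0.500: state=(1.151, -1.129)
t=0.750: state=(0.838, -1.379)
t=1.000: state=(0.459, -1.664)
t=1.250: state=(0.005, -1.959)
t=1.500: state=(-0.514, -2.162)
t=1.750: state=(-1.051, -2.075)
t=2.000: state=(-1.516, -1.579)
t=2.250: state=(-1.821, -0.852)
t=2.500: state=(-1.948, -0.195)
t=2.750: state=(-1.935, 0.272)
t=3.000: state=(-1.825, 0.588)
t=3.250: state=(-1.648, 0.823)
t=3.500: state=(-1.416, 1.031)
t=3.750: state=(-1.131, 1.251)
t=4.000: state=(-0.788, 1.505)
t=4.250: state=(-0.375, 1.802)
t=4.500: state=(0.114, 2.099)
t=4.750: state=(0.663, 2.257)
t=5.000: state=(1.211, 2.051)
t=5.250: state=(1.653, 1.426)
t=5.500: state=(1.912, 0.659)
t=5.750: state=(1.995, 0.037)
t=6.000: state=(1.948, -0.382)
t=6.250: state=(1.815, -0.665)
t=6.500: state=(1.621, -0.883)
t=6.750: state=(1.375, -1.086)
t=7.000: state=(1.076, -1.309)
t=7.070: state=(0.982, -1.378)

(x, y) = (0.982, -1.378)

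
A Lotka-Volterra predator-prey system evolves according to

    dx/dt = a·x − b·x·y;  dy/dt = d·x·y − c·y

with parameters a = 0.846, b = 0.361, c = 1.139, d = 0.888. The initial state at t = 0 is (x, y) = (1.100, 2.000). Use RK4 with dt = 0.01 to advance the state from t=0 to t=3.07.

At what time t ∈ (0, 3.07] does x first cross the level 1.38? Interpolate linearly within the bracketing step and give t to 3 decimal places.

t = 1.359

t=0.000: state=(1.100, 2.000)
step 1 (dt=0.01): k1=(0.136, -0.324), k2=(0.137, -0.323), k3=(0.137, -0.323), k4=(0.138, -0.321); state += dt/6·(k1+2k2+2k3+k4)
t=0.010: state=(1.101, 1.997)
t=0.020: state=(1.103, 1.994)
t=0.030: state=(1.104, 1.990)
continuing one RK4 step at a time; state shown every 10 steps (Δt=0.1):
t=0.100: state=(1.114, 1.969)
t=0.200: state=(1.130, 1.941)
t=0.300: state=(1.147, 1.916)
t=0.400: state=(1.165, 1.895)
t=0.500: state=(1.185, 1.877)
t=0.600: state=(1.205, 1.863)
t=0.700: state=(1.227, 1.852)
t=0.800: state=(1.249, 1.844)
t=0.900: state=(1.272, 1.840)
t=1.000: state=(1.295, 1.841)
t=1.100: state=(1.319, 1.845)
t=1.200: state=(1.342, 1.852)
t=1.300: state=(1.366, 1.864)
t=1.350: state=(1.378, 1.872)
next step: t=1.360: state=(1.380, 1.873) — x has crossed 1.38
linear interpolation between t=1.350 (1.37792) and t=1.360 (1.38027) → t≈1.359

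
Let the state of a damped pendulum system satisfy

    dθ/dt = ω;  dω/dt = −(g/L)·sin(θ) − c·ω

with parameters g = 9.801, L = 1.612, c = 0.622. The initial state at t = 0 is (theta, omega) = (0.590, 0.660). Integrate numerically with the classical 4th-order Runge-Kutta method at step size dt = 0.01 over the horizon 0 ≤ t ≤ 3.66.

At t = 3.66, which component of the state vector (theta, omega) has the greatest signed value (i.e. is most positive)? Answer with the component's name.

t=0.000: state=(0.590, 0.660)
step 1 (dt=0.01): k1=(0.660, -3.793), k2=(0.641, -3.798), k3=(0.641, -3.798), k4=(0.622, -3.802); state += dt/6·(k1+2k2+2k3+k4)
t=0.010: state=(0.596, 0.622)
t=0.020: state=(0.602, 0.584)
t=0.030: state=(0.608, 0.546)
continuing one RK4 step at a time; state shown every 20 steps (Δt=0.2):
t=0.200: state=(0.646, -0.092)
t=0.400: state=(0.560, -0.739)
t=0.600: state=(0.365, -1.167)
t=0.800: state=(0.113, -1.301)
t=1.000: state=(-0.135, -1.130)
t=1.200: state=(-0.323, -0.729)
t=1.400: state=(-0.419, -0.219)
t=1.600: state=(-0.412, 0.277)
t=1.800: state=(-0.316, 0.657)
t=2.000: state=(-0.162, 0.852)
t=2.200: state=(0.011, 0.836)
t=2.400: state=(0.160, 0.635)
t=2.600: state=(0.257, 0.317)
t=2.800: state=(0.285, -0.033)
t=3.000: state=(0.247, -0.335)
t=3.200: state=(0.159, -0.528)
t=3.400: state=(0.045, -0.582)
t=3.600: state=(-0.065, -0.500)
t=3.660: state=(-0.094, -0.453)
compare at T: theta=-0.094, omega=-0.453

largest component: theta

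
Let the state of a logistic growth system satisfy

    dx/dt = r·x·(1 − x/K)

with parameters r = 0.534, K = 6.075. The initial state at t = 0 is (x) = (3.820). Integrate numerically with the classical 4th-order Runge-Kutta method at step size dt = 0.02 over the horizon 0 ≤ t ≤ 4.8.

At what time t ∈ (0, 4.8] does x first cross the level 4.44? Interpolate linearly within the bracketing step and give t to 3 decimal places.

t=0.000: state=(3.820)
step 1 (dt=0.02): k1=(0.757), k2=(0.756), k3=(0.756), k4=(0.755); state += dt/6·(k1+2k2+2k3+k4)
t=0.020: state=(3.835)
t=0.040: state=(3.850)
t=0.060: state=(3.865)
continuing one RK4 step at a time; state shown every 10 steps (Δt=0.2):
t=0.200: state=(3.969)
t=0.400: state=(4.114)
t=0.600: state=(4.253)
t=0.800: state=(4.386)
t=0.880: state=(4.438)
next step: t=0.900: state=(4.450) — x has crossed 4.44
linear interpolation between t=0.880 (4.43762) and t=0.900 (4.45036) → t≈0.884

t = 0.884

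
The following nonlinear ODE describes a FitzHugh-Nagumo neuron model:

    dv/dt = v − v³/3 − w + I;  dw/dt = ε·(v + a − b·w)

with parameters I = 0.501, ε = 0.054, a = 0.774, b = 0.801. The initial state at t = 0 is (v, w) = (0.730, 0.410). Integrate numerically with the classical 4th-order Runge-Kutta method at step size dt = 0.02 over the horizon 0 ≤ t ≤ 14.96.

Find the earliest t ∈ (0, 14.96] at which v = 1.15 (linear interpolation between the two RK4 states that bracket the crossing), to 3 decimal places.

t = 0.584

t=0.000: state=(0.730, 0.410)
step 1 (dt=0.02): k1=(0.691, 0.063), k2=(0.694, 0.064), k3=(0.694, 0.064), k4=(0.696, 0.064); state += dt/6·(k1+2k2+2k3+k4)
t=0.020: state=(0.744, 0.411)
t=0.040: state=(0.758, 0.413)
t=0.060: state=(0.772, 0.414)
continuing one RK4 step at a time; state shown every 25 steps (Δt=0.5):
t=0.500: state=(1.091, 0.446)
t=0.580: state=(1.147, 0.453)
next step: t=0.600: state=(1.161, 0.455) — v has crossed 1.15
linear interpolation between t=0.580 (1.14743) and t=0.600 (1.16121) → t≈0.584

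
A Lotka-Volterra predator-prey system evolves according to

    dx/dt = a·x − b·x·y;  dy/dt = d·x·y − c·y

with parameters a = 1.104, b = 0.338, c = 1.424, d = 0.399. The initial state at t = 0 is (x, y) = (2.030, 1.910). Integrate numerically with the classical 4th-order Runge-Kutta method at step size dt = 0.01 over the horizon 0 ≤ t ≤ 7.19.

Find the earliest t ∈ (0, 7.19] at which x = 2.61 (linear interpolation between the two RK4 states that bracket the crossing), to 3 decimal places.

t = 0.470

t=0.000: state=(2.030, 1.910)
step 1 (dt=0.01): k1=(0.931, -1.173), k2=(0.937, -1.166), k3=(0.937, -1.166), k4=(0.943, -1.159); state += dt/6·(k1+2k2+2k3+k4)
t=0.010: state=(2.039, 1.898)
t=0.020: state=(2.049, 1.887)
t=0.030: state=(2.058, 1.875)
continuing one RK4 step at a time; state shown every 25 steps (Δt=0.25):
t=0.250: state=(2.302, 1.659)
t=0.460: state=(2.595, 1.510)
next step: t=0.470: state=(2.610, 1.504) — x has crossed 2.61
linear interpolation between t=0.460 (2.59471) and t=0.470 (2.61019) → t≈0.470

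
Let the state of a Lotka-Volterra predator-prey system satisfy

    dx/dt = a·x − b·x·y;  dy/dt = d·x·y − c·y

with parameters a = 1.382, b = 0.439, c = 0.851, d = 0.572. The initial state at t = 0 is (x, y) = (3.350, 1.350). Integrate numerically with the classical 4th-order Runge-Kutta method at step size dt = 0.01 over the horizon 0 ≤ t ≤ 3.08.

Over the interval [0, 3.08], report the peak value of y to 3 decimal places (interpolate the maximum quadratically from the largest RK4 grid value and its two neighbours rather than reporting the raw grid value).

t=0.000: state=(3.350, 1.350)
step 1 (dt=0.01): k1=(2.644, 1.438), k2=(2.644, 1.456), k3=(2.644, 1.456), k4=(2.644, 1.474); state += dt/6·(k1+2k2+2k3+k4)
t=0.010: state=(3.376, 1.365)
t=0.020: state=(3.403, 1.379)
t=0.030: state=(3.429, 1.395)
continuing one RK4 step at a time; state shown every 10 steps (Δt=0.1):
t=0.100: state=(3.613, 1.513)
t=0.200: state=(3.865, 1.721)
t=0.300: state=(4.092, 1.985)
t=0.400: state=(4.276, 2.317)
t=0.500: state=(4.396, 2.727)
t=0.600: state=(4.431, 3.226)
t=0.700: state=(4.361, 3.812)
t=0.800: state=(4.176, 4.471)
t=0.900: state=(3.880, 5.173)
t=1.000: state=(3.496, 5.869)
t=1.100: state=(3.058, 6.502)
t=1.200: state=(2.608, 7.022)
t=1.300: state=(2.181, 7.395)
t=1.400: state=(1.801, 7.609)
t=1.500: state=(1.478, 7.673)
t=1.600: state=(1.213, 7.609)
t=1.700: state=(1.000, 7.443)
t=1.800: state=(0.833, 7.202)
t=1.900: state=(0.701, 6.910)
t=2.000: state=(0.599, 6.586)
t=2.100: state=(0.519, 6.245)
t=2.200: state=(0.456, 5.897)
t=2.300: state=(0.407, 5.551)
t=2.400: state=(0.369, 5.212)
t=2.500: state=(0.340, 4.885)
t=2.600: state=(0.317, 4.571)
t=2.700: state=(0.300, 4.273)
t=2.800: state=(0.287, 3.991)
t=2.900: state=(0.278, 3.725)
t=3.000: state=(0.273, 3.476)
t=3.080: state=(0.271, 3.287)
largest grid value and its neighbours: y(1.490)=7.67281, y(1.500)=7.67302, y(1.510)=7.67194
parabola through these three points peaks at t≈1.497 with y≈7.67309

max y = 7.673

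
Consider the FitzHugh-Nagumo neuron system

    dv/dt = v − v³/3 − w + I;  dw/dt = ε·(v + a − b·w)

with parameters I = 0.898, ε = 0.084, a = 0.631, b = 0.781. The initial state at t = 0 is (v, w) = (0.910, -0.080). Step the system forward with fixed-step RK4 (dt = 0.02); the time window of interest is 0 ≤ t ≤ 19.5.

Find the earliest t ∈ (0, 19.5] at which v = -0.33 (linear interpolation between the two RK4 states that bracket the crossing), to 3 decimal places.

t=0.000: state=(0.910, -0.080)
step 1 (dt=0.02): k1=(1.637, 0.135), k2=(1.638, 0.136), k3=(1.638, 0.136), k4=(1.639, 0.137); state += dt/6·(k1+2k2+2k3+k4)
t=0.020: state=(0.943, -0.077)
t=0.040: state=(0.976, -0.075)
t=0.060: state=(1.008, -0.072)
continuing one RK4 step at a time; state shown every 50 steps (Δt=1):
t=1.000: state=(1.949, 0.104)
t=2.000: state=(1.990, 0.311)
t=3.000: state=(1.929, 0.502)
t=4.000: state=(1.862, 0.675)
t=5.000: state=(1.795, 0.832)
t=6.000: state=(1.728, 0.974)
t=7.000: state=(1.660, 1.101)
t=8.000: state=(1.592, 1.215)
t=9.000: state=(1.522, 1.315)
t=10.000: state=(1.450, 1.404)
t=11.000: state=(1.376, 1.481)
t=12.000: state=(1.299, 1.547)
t=13.000: state=(1.215, 1.602)
t=14.000: state=(1.123, 1.647)
t=15.000: state=(1.017, 1.681)
t=16.000: state=(0.885, 1.703)
t=17.000: state=(0.702, 1.711)
t=18.000: state=(0.393, 1.699)
t=19.000: state=(-0.290, 1.651)
t=19.020: state=(-0.311, 1.649)
next step: t=19.040: state=(-0.332, 1.647) — v has crossed -0.33
linear interpolation between t=19.020 (-0.31111) and t=19.040 (-0.33232) → t≈19.038

t = 19.038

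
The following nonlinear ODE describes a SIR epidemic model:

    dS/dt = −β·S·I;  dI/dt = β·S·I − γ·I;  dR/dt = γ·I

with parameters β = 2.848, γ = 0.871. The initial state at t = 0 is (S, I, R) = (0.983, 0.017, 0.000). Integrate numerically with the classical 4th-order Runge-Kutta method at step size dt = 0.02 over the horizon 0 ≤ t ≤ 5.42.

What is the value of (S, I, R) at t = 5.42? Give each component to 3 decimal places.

(S, I, R) = (0.057, 0.073, 0.870)

t=0.000: state=(0.983, 0.017, 0.000)
step 1 (dt=0.02): k1=(-0.048, 0.033, 0.015), k2=(-0.048, 0.033, 0.015), k3=(-0.049, 0.033, 0.015), k4=(-0.049, 0.034, 0.015); state += dt/6·(k1+2k2+2k3+k4)
t=0.020: state=(0.982, 0.018, 0.000)
t=0.040: state=(0.981, 0.018, 0.001)
t=0.060: state=(0.980, 0.019, 0.001)
continuing one RK4 step at a time; state shown every 10 steps (Δt=0.2):
t=0.200: state=(0.971, 0.025, 0.004)
t=0.400: state=(0.955, 0.036, 0.009)
t=0.600: state=(0.931, 0.052, 0.017)
t=0.800: state=(0.899, 0.074, 0.027)
t=1.000: state=(0.855, 0.102, 0.043)
t=1.200: state=(0.799, 0.138, 0.063)
t=1.400: state=(0.730, 0.179, 0.091)
t=1.600: state=(0.651, 0.223, 0.126)
t=1.800: state=(0.567, 0.265, 0.168)
t=2.000: state=(0.482, 0.300, 0.218)
t=2.200: state=(0.404, 0.324, 0.272)
t=2.400: state=(0.334, 0.336, 0.330)
t=2.600: state=(0.276, 0.336, 0.389)
t=2.800: state=(0.228, 0.325, 0.446)
t=3.000: state=(0.191, 0.308, 0.502)
t=3.200: state=(0.161, 0.286, 0.553)
t=3.400: state=(0.138, 0.261, 0.601)
t=3.600: state=(0.120, 0.236, 0.644)
t=3.800: state=(0.105, 0.211, 0.683)
t=4.000: state=(0.094, 0.188, 0.718)
t=4.200: state=(0.085, 0.166, 0.749)
t=4.400: state=(0.078, 0.146, 0.776)
t=4.600: state=(0.072, 0.128, 0.800)
t=4.800: state=(0.067, 0.112, 0.821)
t=5.000: state=(0.063, 0.098, 0.839)
t=5.200: state=(0.060, 0.085, 0.855)
t=5.400: state=(0.057, 0.074, 0.869)
t=5.420: state=(0.057, 0.073, 0.870)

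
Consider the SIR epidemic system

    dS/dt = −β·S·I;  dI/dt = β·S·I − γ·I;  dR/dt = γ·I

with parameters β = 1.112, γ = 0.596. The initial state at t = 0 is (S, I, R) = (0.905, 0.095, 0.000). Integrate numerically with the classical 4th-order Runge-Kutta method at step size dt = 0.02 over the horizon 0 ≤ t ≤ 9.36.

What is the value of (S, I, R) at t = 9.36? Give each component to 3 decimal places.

t=0.000: state=(0.905, 0.095, 0.000)
step 1 (dt=0.02): k1=(-0.096, 0.039, 0.057), k2=(-0.096, 0.039, 0.057), k3=(-0.096, 0.039, 0.057), k4=(-0.096, 0.039, 0.057); state += dt/6·(k1+2k2+2k3+k4)
t=0.020: state=(0.903, 0.096, 0.001)
t=0.040: state=(0.901, 0.097, 0.002)
t=0.060: state=(0.899, 0.097, 0.003)
continuing one RK4 step at a time; state shown every 25 steps (Δt=0.5):
t=0.500: state=(0.854, 0.115, 0.031)
t=1.000: state=(0.796, 0.135, 0.069)
t=1.500: state=(0.735, 0.154, 0.112)
t=2.000: state=(0.672, 0.168, 0.160)
t=2.500: state=(0.610, 0.179, 0.212)
t=3.000: state=(0.551, 0.183, 0.266)
t=3.500: state=(0.498, 0.182, 0.320)
t=4.000: state=(0.451, 0.176, 0.373)
t=4.500: state=(0.410, 0.166, 0.424)
t=5.000: state=(0.375, 0.153, 0.472)
t=5.500: state=(0.346, 0.139, 0.515)
t=6.000: state=(0.322, 0.124, 0.555)
t=6.500: state=(0.301, 0.109, 0.589)
t=7.000: state=(0.285, 0.096, 0.620)
t=7.500: state=(0.271, 0.083, 0.646)
t=8.000: state=(0.260, 0.071, 0.669)
t=8.500: state=(0.250, 0.061, 0.689)
t=9.000: state=(0.243, 0.052, 0.706)
t=9.360: state=(0.238, 0.046, 0.716)

(S, I, R) = (0.238, 0.046, 0.716)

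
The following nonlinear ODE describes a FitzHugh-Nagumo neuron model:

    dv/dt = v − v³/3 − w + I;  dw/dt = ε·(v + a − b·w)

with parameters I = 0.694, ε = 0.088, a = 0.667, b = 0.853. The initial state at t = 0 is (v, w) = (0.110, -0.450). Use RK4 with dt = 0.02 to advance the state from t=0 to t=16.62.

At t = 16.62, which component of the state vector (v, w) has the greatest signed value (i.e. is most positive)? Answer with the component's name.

largest component: w

t=0.000: state=(0.110, -0.450)
step 1 (dt=0.02): k1=(1.254, 0.102), k2=(1.265, 0.103), k3=(1.265, 0.103), k4=(1.276, 0.104); state += dt/6·(k1+2k2+2k3+k4)
t=0.020: state=(0.135, -0.448)
t=0.040: state=(0.161, -0.446)
t=0.060: state=(0.187, -0.444)
continuing one RK4 step at a time; state shown every 50 steps (Δt=1):
t=1.000: state=(1.645, -0.286)
t=2.000: state=(2.024, -0.045)
t=3.000: state=(1.971, 0.185)
t=4.000: state=(1.897, 0.392)
t=5.000: state=(1.821, 0.578)
t=6.000: state=(1.745, 0.743)
t=7.000: state=(1.669, 0.891)
t=8.000: state=(1.591, 1.021)
t=9.000: state=(1.511, 1.135)
t=10.000: state=(1.429, 1.234)
t=11.000: state=(1.343, 1.319)
t=12.000: state=(1.250, 1.390)
t=13.000: state=(1.147, 1.448)
t=14.000: state=(1.027, 1.492)
t=15.000: state=(0.876, 1.521)
t=16.000: state=(0.657, 1.534)
t=16.620: state=(0.447, 1.529)
compare at T: v=0.447, w=1.529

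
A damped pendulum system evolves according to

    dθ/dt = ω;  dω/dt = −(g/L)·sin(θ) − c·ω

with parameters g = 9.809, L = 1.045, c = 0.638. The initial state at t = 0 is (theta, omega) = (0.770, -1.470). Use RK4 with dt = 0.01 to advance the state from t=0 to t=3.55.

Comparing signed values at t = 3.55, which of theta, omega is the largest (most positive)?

t=0.000: state=(0.770, -1.470)
step 1 (dt=0.01): k1=(-1.470, -5.596), k2=(-1.498, -5.529), k3=(-1.498, -5.528), k4=(-1.525, -5.460); state += dt/6·(k1+2k2+2k3+k4)
t=0.010: state=(0.755, -1.525)
t=0.020: state=(0.739, -1.579)
t=0.030: state=(0.723, -1.632)
continuing one RK4 step at a time; state shown every 20 steps (Δt=0.2):
t=0.200: state=(0.385, -2.263)
t=0.400: state=(-0.081, -2.248)
t=0.600: state=(-0.463, -1.479)
t=0.800: state=(-0.648, -0.343)
t=1.000: state=(-0.603, 0.756)
t=1.200: state=(-0.369, 1.502)
t=1.400: state=(-0.041, 1.678)
t=1.600: state=(0.262, 1.266)
t=1.800: state=(0.441, 0.483)
t=2.000: state=(0.452, -0.358)
t=2.200: state=(0.312, -0.986)
t=2.400: state=(0.084, -1.216)
t=2.600: state=(-0.145, -1.007)
t=2.800: state=(-0.297, -0.482)
t=3.000: state=(-0.331, 0.138)
t=3.200: state=(-0.250, 0.639)
t=3.400: state=(-0.094, 0.868)
t=3.550: state=(0.035, 0.826)
compare at T: theta=0.035, omega=0.826

largest component: omega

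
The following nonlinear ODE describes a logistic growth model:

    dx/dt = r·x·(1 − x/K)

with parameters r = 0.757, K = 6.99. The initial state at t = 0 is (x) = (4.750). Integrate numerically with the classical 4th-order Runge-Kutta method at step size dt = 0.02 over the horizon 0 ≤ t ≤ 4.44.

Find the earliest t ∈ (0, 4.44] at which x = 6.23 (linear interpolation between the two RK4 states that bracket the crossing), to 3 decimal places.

t=0.000: state=(4.750)
step 1 (dt=0.02): k1=(1.152), k2=(1.149), k3=(1.149), k4=(1.146); state += dt/6·(k1+2k2+2k3+k4)
t=0.020: state=(4.773)
t=0.040: state=(4.796)
t=0.060: state=(4.819)
continuing one RK4 step at a time; state shown every 10 steps (Δt=0.2):
t=0.200: state=(4.974)
t=0.400: state=(5.184)
t=0.600: state=(5.379)
t=0.800: state=(5.559)
t=1.000: state=(5.724)
t=1.200: state=(5.873)
t=1.400: state=(6.008)
t=1.600: state=(6.129)
t=1.780: state=(6.227)
next step: t=1.800: state=(6.237) — x has crossed 6.23
linear interpolation between t=1.780 (6.22682) and t=1.800 (6.23705) → t≈1.786

t = 1.786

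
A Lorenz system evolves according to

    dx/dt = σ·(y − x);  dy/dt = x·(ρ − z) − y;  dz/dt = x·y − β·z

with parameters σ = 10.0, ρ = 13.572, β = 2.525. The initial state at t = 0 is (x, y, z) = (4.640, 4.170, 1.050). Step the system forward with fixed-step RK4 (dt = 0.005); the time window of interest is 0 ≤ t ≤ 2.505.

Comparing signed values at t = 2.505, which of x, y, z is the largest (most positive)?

t=0.000: state=(4.640, 4.170, 1.050)
step 1 (dt=0.005): k1=(-4.700, 53.932, 16.698), k2=(-3.234, 53.457, 17.167), k3=(-3.283, 53.498, 17.174), k4=(-1.861, 53.062, 17.649); state += dt/6·(k1+2k2+2k3+k4)
t=0.005: state=(4.624, 4.437, 1.136)
t=0.010: state=(4.621, 4.701, 1.227)
t=0.015: state=(4.631, 4.961, 1.322)
continuing one RK4 step at a time; state shown every 20 steps (Δt=0.1):
t=0.100: state=(6.228, 9.270, 4.012)
t=0.200: state=(9.713, 12.920, 11.382)
t=0.300: state=(10.775, 9.045, 19.822)
t=0.400: state=(6.971, 2.192, 19.740)
t=0.500: state=(2.936, -0.025, 15.696)
t=0.600: state=(0.993, -0.120, 12.173)
t=0.700: state=(0.349, 0.040, 9.454)
t=0.800: state=(0.199, 0.158, 7.347)
t=0.900: state=(0.215, 0.278, 5.711)
t=1.000: state=(0.318, 0.464, 4.446)
t=1.100: state=(0.523, 0.799, 3.477)
t=1.200: state=(0.906, 1.421, 2.770)
t=1.300: state=(1.621, 2.582, 2.374)
t=1.400: state=(2.945, 4.702, 2.576)
t=1.500: state=(5.263, 8.167, 4.355)
t=1.600: state=(8.517, 11.751, 9.708)
t=1.700: state=(10.419, 10.283, 17.585)
t=1.800: state=(8.045, 4.092, 19.703)
t=1.900: state=(4.171, 0.931, 16.503)
t=2.000: state=(1.891, 0.484, 12.974)
t=2.100: state=(1.069, 0.696, 10.148)
t=2.200: state=(0.958, 1.053, 7.958)
t=2.300: state=(1.209, 1.611, 6.307)
t=2.400: state=(1.787, 2.567, 5.174)
t=2.500: state=(2.840, 4.210, 4.710)
t=2.505: state=(2.910, 4.316, 4.712)
compare at T: x=2.910, y=4.316, z=4.712

largest component: z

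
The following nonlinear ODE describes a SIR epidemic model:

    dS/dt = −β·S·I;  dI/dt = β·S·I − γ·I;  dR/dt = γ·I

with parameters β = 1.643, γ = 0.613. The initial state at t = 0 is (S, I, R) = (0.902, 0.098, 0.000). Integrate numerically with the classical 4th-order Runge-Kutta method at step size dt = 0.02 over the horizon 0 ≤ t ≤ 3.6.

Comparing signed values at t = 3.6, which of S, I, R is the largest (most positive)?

largest component: R

t=0.000: state=(0.902, 0.098, 0.000)
step 1 (dt=0.02): k1=(-0.145, 0.085, 0.060), k2=(-0.146, 0.086, 0.061), k3=(-0.146, 0.086, 0.061), k4=(-0.147, 0.086, 0.061); state += dt/6·(k1+2k2+2k3+k4)
t=0.020: state=(0.899, 0.100, 0.001)
t=0.040: state=(0.896, 0.101, 0.002)
t=0.060: state=(0.893, 0.103, 0.004)
continuing one RK4 step at a time; state shown every 10 steps (Δt=0.2):
t=0.200: state=(0.871, 0.116, 0.013)
t=0.400: state=(0.836, 0.136, 0.029)
t=0.600: state=(0.796, 0.157, 0.046)
t=0.800: state=(0.754, 0.179, 0.067)
t=1.000: state=(0.708, 0.202, 0.090)
t=1.200: state=(0.660, 0.223, 0.117)
t=1.400: state=(0.611, 0.244, 0.145)
t=1.600: state=(0.563, 0.261, 0.176)
t=1.800: state=(0.515, 0.276, 0.209)
t=2.000: state=(0.469, 0.287, 0.244)
t=2.200: state=(0.427, 0.294, 0.279)
t=2.400: state=(0.387, 0.297, 0.316)
t=2.600: state=(0.351, 0.297, 0.352)
t=2.800: state=(0.319, 0.293, 0.388)
t=3.000: state=(0.290, 0.287, 0.424)
t=3.200: state=(0.264, 0.278, 0.458)
t=3.400: state=(0.241, 0.267, 0.492)
t=3.600: state=(0.222, 0.255, 0.524)
compare at T: S=0.222, I=0.255, R=0.524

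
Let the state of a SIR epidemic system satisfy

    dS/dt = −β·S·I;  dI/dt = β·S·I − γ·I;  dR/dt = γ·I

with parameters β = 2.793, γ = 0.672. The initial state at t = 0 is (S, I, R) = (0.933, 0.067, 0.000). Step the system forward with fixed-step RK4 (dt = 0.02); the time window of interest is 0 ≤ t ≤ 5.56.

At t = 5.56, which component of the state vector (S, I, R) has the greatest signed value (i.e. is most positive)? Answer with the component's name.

largest component: R

t=0.000: state=(0.933, 0.067, 0.000)
step 1 (dt=0.02): k1=(-0.175, 0.130, 0.045), k2=(-0.178, 0.132, 0.046), k3=(-0.178, 0.132, 0.046), k4=(-0.181, 0.134, 0.047); state += dt/6·(k1+2k2+2k3+k4)
t=0.020: state=(0.929, 0.070, 0.001)
t=0.040: state=(0.926, 0.072, 0.002)
t=0.060: state=(0.922, 0.075, 0.003)
continuing one RK4 step at a time; state shown every 10 steps (Δt=0.2):
t=0.200: state=(0.891, 0.098, 0.011)
t=0.400: state=(0.835, 0.138, 0.027)
t=0.600: state=(0.762, 0.189, 0.049)
t=0.800: state=(0.675, 0.247, 0.078)
t=1.000: state=(0.578, 0.307, 0.115)
t=1.200: state=(0.480, 0.360, 0.160)
t=1.400: state=(0.388, 0.401, 0.211)
t=1.600: state=(0.308, 0.425, 0.267)
t=1.800: state=(0.242, 0.433, 0.325)
t=2.000: state=(0.190, 0.427, 0.383)
t=2.200: state=(0.150, 0.410, 0.439)
t=2.400: state=(0.120, 0.387, 0.493)
t=2.600: state=(0.098, 0.359, 0.543)
t=2.800: state=(0.081, 0.330, 0.589)
t=3.000: state=(0.068, 0.301, 0.632)
t=3.200: state=(0.058, 0.272, 0.670)
t=3.400: state=(0.050, 0.245, 0.705)
t=3.600: state=(0.044, 0.220, 0.736)
t=3.800: state=(0.039, 0.197, 0.764)
t=4.000: state=(0.035, 0.176, 0.789)
t=4.200: state=(0.032, 0.156, 0.812)
t=4.400: state=(0.029, 0.139, 0.831)
t=4.600: state=(0.027, 0.124, 0.849)
t=4.800: state=(0.026, 0.110, 0.865)
t=5.000: state=(0.024, 0.097, 0.879)
t=5.200: state=(0.023, 0.086, 0.891)
t=5.400: state=(0.022, 0.076, 0.902)
t=5.560: state=(0.021, 0.069, 0.910)
compare at T: S=0.021, I=0.069, R=0.910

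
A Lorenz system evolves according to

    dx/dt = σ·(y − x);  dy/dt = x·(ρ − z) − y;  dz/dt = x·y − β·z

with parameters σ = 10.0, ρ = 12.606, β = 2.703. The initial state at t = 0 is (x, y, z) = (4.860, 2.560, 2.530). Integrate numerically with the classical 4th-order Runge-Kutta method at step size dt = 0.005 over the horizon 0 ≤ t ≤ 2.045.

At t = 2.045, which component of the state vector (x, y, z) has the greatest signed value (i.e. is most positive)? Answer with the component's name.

t=0.000: state=(4.860, 2.560, 2.530)
step 1 (dt=0.005): k1=(-23.000, 46.409, 5.603), k2=(-21.265, 45.647, 5.975), k3=(-21.327, 45.688, 5.975), k4=(-19.649, 44.964, 6.335); state += dt/6·(k1+2k2+2k3+k4)
t=0.005: state=(4.753, 2.788, 2.560)
t=0.010: state=(4.663, 3.010, 2.593)
t=0.015: state=(4.588, 3.225, 2.630)
continuing one RK4 step at a time; state shown every 20 steps (Δt=0.1):
t=0.100: state=(4.884, 6.462, 3.801)
t=0.200: state=(7.189, 9.902, 7.332)
t=0.300: state=(9.428, 10.633, 13.557)
t=0.400: state=(8.839, 6.526, 17.593)
t=0.500: state=(5.795, 2.632, 16.241)
t=0.600: state=(3.259, 1.457, 13.120)
t=0.700: state=(2.114, 1.527, 10.335)
t=0.800: state=(1.906, 2.013, 8.186)
t=0.900: state=(2.258, 2.845, 6.683)
t=1.000: state=(3.090, 4.182, 5.920)
t=1.100: state=(4.471, 6.145, 6.238)
t=1.200: state=(6.359, 8.358, 8.277)
t=1.300: state=(8.073, 9.227, 12.117)
t=1.400: state=(8.208, 7.258, 15.379)
t=1.500: state=(6.508, 4.382, 15.473)
t=1.600: state=(4.544, 2.926, 13.489)
t=1.700: state=(3.405, 2.732, 11.228)
t=1.800: state=(3.122, 3.187, 9.388)
t=1.900: state=(3.472, 4.089, 8.201)
t=2.000: state=(4.330, 5.414, 7.882)
t=2.045: state=(4.857, 6.111, 8.103)
compare at T: x=4.857, y=6.111, z=8.103

largest component: z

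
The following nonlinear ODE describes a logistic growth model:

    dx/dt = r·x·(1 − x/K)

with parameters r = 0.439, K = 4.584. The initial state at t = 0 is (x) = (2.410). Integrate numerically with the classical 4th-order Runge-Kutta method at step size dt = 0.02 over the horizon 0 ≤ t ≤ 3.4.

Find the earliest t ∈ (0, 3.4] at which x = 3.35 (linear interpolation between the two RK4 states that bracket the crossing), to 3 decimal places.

t=0.000: state=(2.410)
step 1 (dt=0.02): k1=(0.502), k2=(0.502), k3=(0.502), k4=(0.502); state += dt/6·(k1+2k2+2k3+k4)
t=0.020: state=(2.420)
t=0.040: state=(2.430)
t=0.060: state=(2.440)
continuing one RK4 step at a time; state shown every 10 steps (Δt=0.2):
t=0.200: state=(2.510)
t=0.400: state=(2.609)
t=0.600: state=(2.707)
t=0.800: state=(2.804)
t=1.000: state=(2.898)
t=1.200: state=(2.991)
t=1.400: state=(3.081)
t=1.600: state=(3.168)
t=1.800: state=(3.253)
t=2.000: state=(3.334)
t=2.040: state=(3.350)
next step: t=2.060: state=(3.358) — x has crossed 3.35
linear interpolation between t=2.040 (3.34993) and t=2.060 (3.35783) → t≈2.040

t = 2.040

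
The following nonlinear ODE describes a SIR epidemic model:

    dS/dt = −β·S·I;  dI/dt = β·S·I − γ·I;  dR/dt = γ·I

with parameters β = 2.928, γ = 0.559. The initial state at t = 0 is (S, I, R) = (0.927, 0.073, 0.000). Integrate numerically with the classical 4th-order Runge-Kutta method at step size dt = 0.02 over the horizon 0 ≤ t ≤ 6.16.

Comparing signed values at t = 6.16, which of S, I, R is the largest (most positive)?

largest component: R

t=0.000: state=(0.927, 0.073, 0.000)
step 1 (dt=0.02): k1=(-0.198, 0.157, 0.041), k2=(-0.202, 0.160, 0.042), k3=(-0.202, 0.160, 0.042), k4=(-0.206, 0.163, 0.043); state += dt/6·(k1+2k2+2k3+k4)
t=0.020: state=(0.923, 0.076, 0.001)
t=0.040: state=(0.919, 0.080, 0.002)
t=0.060: state=(0.914, 0.083, 0.003)
continuing one RK4 step at a time; state shown every 10 steps (Δt=0.2):
t=0.200: state=(0.879, 0.111, 0.010)
t=0.400: state=(0.812, 0.163, 0.025)
t=0.600: state=(0.724, 0.229, 0.047)
t=0.800: state=(0.620, 0.303, 0.077)
t=1.000: state=(0.508, 0.377, 0.115)
t=1.200: state=(0.400, 0.440, 0.161)
t=1.400: state=(0.305, 0.483, 0.212)
t=1.600: state=(0.228, 0.504, 0.268)
t=1.800: state=(0.169, 0.506, 0.324)
t=2.000: state=(0.126, 0.493, 0.380)
t=2.200: state=(0.095, 0.470, 0.434)
t=2.400: state=(0.073, 0.442, 0.485)
t=2.600: state=(0.057, 0.410, 0.533)
t=2.800: state=(0.045, 0.378, 0.577)
t=3.000: state=(0.037, 0.346, 0.618)
t=3.200: state=(0.030, 0.315, 0.654)
t=3.400: state=(0.025, 0.287, 0.688)
t=3.600: state=(0.021, 0.260, 0.719)
t=3.800: state=(0.019, 0.235, 0.746)
t=4.000: state=(0.016, 0.212, 0.771)
t=4.200: state=(0.014, 0.192, 0.794)
t=4.400: state=(0.013, 0.173, 0.814)
t=4.600: state=(0.012, 0.156, 0.833)
t=4.800: state=(0.011, 0.140, 0.849)
t=5.000: state=(0.010, 0.126, 0.864)
t=5.200: state=(0.009, 0.113, 0.877)
t=5.400: state=(0.009, 0.102, 0.889)
t=5.600: state=(0.008, 0.092, 0.900)
t=5.800: state=(0.008, 0.082, 0.910)
t=6.000: state=(0.008, 0.074, 0.919)
t=6.160: state=(0.007, 0.068, 0.925)
compare at T: S=0.007, I=0.068, R=0.925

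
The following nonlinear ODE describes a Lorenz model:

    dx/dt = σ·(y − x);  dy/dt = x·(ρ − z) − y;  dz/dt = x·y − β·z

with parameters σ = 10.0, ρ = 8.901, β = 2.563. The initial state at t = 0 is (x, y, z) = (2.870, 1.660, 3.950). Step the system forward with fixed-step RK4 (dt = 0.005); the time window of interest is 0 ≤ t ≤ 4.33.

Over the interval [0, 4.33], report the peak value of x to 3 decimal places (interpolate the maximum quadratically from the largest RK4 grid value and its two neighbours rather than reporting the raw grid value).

max x = 6.563

t=0.000: state=(2.870, 1.660, 3.950)
step 1 (dt=0.005): k1=(-12.100, 12.549, -5.360), k2=(-11.484, 12.406, -5.286), k3=(-11.503, 12.414, -5.285), k4=(-10.904, 12.277, -5.213); state += dt/6·(k1+2k2+2k3+k4)
t=0.005: state=(2.813, 1.722, 3.924)
t=0.010: state=(2.761, 1.783, 3.898)
t=0.015: state=(2.715, 1.842, 3.873)
continuing one RK4 step at a time; state shown every 40 steps (Δt=0.2):
t=0.200: state=(3.090, 3.917, 3.583)
t=0.400: state=(5.313, 6.517, 5.772)
t=0.600: state=(6.513, 6.189, 10.047)
t=0.800: state=(4.568, 3.422, 10.104)
t=1.000: state=(3.075, 2.765, 7.706)
t=1.200: state=(3.129, 3.439, 6.052)
t=1.400: state=(4.143, 4.794, 5.991)
t=1.600: state=(5.345, 5.751, 7.711)
t=1.800: state=(5.337, 4.937, 9.284)
t=2.000: state=(4.292, 3.808, 8.760)
t=2.200: state=(3.739, 3.684, 7.493)
t=2.400: state=(3.997, 4.275, 6.863)
t=2.600: state=(4.660, 4.983, 7.305)
t=2.800: state=(5.031, 5.035, 8.289)
t=3.000: state=(4.713, 4.447, 8.599)
t=3.200: state=(4.234, 4.070, 8.067)
t=3.400: state=(4.138, 4.202, 7.494)
t=3.600: state=(4.411, 4.590, 7.434)
t=3.800: state=(4.717, 4.812, 7.860)
t=4.000: state=(4.724, 4.643, 8.237)
t=4.200: state=(4.484, 4.358, 8.160)
t=4.330: state=(4.352, 4.281, 7.947)
largest grid value and its neighbours: x(0.565)=6.56191, x(0.570)=6.56302, x(0.575)=6.56143
parabola through these three points peaks at t≈0.570 with x≈6.56303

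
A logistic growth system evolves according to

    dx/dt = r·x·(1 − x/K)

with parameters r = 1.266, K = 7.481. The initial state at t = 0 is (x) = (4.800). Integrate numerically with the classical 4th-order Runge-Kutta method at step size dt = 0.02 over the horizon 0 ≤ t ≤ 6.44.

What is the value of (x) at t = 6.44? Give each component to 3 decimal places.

t=0.000: state=(4.800)
step 1 (dt=0.02): k1=(2.178), k2=(2.170), k3=(2.170), k4=(2.162); state += dt/6·(k1+2k2+2k3+k4)
t=0.020: state=(4.843)
t=0.040: state=(4.886)
t=0.060: state=(4.929)
continuing one RK4 step at a time; state shown every 25 steps (Δt=0.5):
t=0.500: state=(5.770)
t=1.000: state=(6.463)
t=1.500: state=(6.904)
t=2.000: state=(7.163)
t=2.500: state=(7.309)
t=3.000: state=(7.388)
t=3.500: state=(7.432)
t=4.000: state=(7.455)
t=4.500: state=(7.467)
t=5.000: state=(7.474)
t=5.500: state=(7.477)
t=6.000: state=(7.479)
t=6.440: state=(7.480)

(x) = (7.480)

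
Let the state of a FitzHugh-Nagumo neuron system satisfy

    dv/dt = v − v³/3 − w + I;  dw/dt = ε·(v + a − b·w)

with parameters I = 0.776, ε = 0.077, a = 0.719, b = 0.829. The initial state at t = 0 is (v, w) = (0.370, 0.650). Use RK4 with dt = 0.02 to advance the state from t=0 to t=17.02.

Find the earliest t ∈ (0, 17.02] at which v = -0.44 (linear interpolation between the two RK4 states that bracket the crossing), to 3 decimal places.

t=0.000: state=(0.370, 0.650)
step 1 (dt=0.02): k1=(0.479, 0.042), k2=(0.483, 0.043), k3=(0.483, 0.043), k4=(0.487, 0.043); state += dt/6·(k1+2k2+2k3+k4)
t=0.020: state=(0.380, 0.651)
t=0.040: state=(0.389, 0.652)
t=0.060: state=(0.399, 0.653)
continuing one RK4 step at a time; state shown every 50 steps (Δt=1):
t=1.000: state=(1.013, 0.714)
t=2.000: state=(1.545, 0.822)
t=3.000: state=(1.644, 0.945)
t=4.000: state=(1.604, 1.062)
t=5.000: state=(1.540, 1.167)
t=6.000: state=(1.469, 1.261)
t=7.000: state=(1.395, 1.343)
t=8.000: state=(1.315, 1.415)
t=9.000: state=(1.229, 1.476)
t=10.000: state=(1.134, 1.527)
t=11.000: state=(1.021, 1.566)
t=12.000: state=(0.879, 1.594)
t=13.000: state=(0.674, 1.608)
t=14.000: state=(0.305, 1.600)
t=14.900: state=(-0.433, 1.558)
next step: t=14.920: state=(-0.457, 1.556) — v has crossed -0.44
linear interpolation between t=14.900 (-0.43280) and t=14.920 (-0.45673) → t≈14.906

t = 14.906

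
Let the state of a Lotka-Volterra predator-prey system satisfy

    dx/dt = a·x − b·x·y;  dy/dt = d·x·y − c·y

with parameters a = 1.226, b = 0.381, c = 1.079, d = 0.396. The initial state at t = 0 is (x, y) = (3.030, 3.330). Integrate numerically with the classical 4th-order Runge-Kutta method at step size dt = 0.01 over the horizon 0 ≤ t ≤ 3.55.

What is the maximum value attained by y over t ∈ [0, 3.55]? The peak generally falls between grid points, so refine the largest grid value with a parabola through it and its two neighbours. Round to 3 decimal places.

max y = 3.575

t=0.000: state=(3.030, 3.330)
step 1 (dt=0.01): k1=(-0.129, 0.403), k2=(-0.132, 0.402), k3=(-0.132, 0.402), k4=(-0.134, 0.401); state += dt/6·(k1+2k2+2k3+k4)
t=0.010: state=(3.029, 3.334)
t=0.020: state=(3.027, 3.338)
t=0.030: state=(3.026, 3.342)
continuing one RK4 step at a time; state shown every 20 steps (Δt=0.2):
t=0.200: state=(2.995, 3.407)
t=0.400: state=(2.945, 3.474)
t=0.600: state=(2.882, 3.527)
t=0.800: state=(2.810, 3.561)
t=1.000: state=(2.736, 3.575)
t=1.200: state=(2.663, 3.567)
t=1.400: state=(2.595, 3.540)
t=1.600: state=(2.536, 3.496)
t=1.800: state=(2.489, 3.437)
t=2.000: state=(2.454, 3.369)
t=2.200: state=(2.432, 3.294)
t=2.400: state=(2.425, 3.218)
t=2.600: state=(2.432, 3.143)
t=2.800: state=(2.453, 3.073)
t=3.000: state=(2.486, 3.011)
t=3.200: state=(2.531, 2.960)
t=3.400: state=(2.585, 2.921)
t=3.550: state=(2.631, 2.901)
largest grid value and its neighbours: y(1.020)=3.57488, y(1.030)=3.57491, y(1.040)=3.57489
parabola through these three points peaks at t≈1.031 with y≈3.57491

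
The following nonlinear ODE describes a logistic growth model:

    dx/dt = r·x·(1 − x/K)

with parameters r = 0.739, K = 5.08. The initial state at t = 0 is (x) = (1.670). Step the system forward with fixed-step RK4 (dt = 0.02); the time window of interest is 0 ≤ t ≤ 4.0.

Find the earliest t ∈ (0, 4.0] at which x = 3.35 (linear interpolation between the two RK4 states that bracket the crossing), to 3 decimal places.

t=0.000: state=(1.670)
step 1 (dt=0.02): k1=(0.828), k2=(0.831), k3=(0.831), k4=(0.833); state += dt/6·(k1+2k2+2k3+k4)
t=0.020: state=(1.687)
t=0.040: state=(1.703)
t=0.060: state=(1.720)
continuing one RK4 step at a time; state shown every 10 steps (Δt=0.2):
t=0.200: state=(1.840)
t=0.400: state=(2.016)
t=0.600: state=(2.199)
t=0.800: state=(2.384)
t=1.000: state=(2.572)
t=1.200: state=(2.759)
t=1.400: state=(2.944)
t=1.600: state=(3.124)
t=1.800: state=(3.299)
t=1.860: state=(3.350)
next step: t=1.880: state=(3.367) — x has crossed 3.35
linear interpolation between t=1.860 (3.34979) and t=1.880 (3.36661) → t≈1.860

t = 1.860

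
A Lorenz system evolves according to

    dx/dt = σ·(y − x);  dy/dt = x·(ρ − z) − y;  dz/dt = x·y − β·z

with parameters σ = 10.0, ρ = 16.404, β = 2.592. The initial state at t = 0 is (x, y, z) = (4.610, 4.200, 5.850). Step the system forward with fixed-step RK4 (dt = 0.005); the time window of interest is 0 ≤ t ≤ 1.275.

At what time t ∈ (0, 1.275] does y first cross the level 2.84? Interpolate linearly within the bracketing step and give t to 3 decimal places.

t = 0.426

t=0.000: state=(4.610, 4.200, 5.850)
step 1 (dt=0.005): k1=(-4.100, 44.454, 4.199), k2=(-2.886, 44.186, 4.640), k3=(-2.923, 44.214, 4.647), k4=(-1.743, 43.972, 5.093); state += dt/6·(k1+2k2+2k3+k4)
t=0.005: state=(4.595, 4.421, 5.873)
t=0.010: state=(4.592, 4.640, 5.901)
t=0.015: state=(4.600, 4.857, 5.933)
continuing one RK4 step at a time; state shown every 10 steps (Δt=0.05):
t=0.050: state=(4.911, 6.363, 6.309)
t=0.100: state=(5.950, 8.568, 7.443)
t=0.150: state=(7.449, 10.735, 9.592)
t=0.200: state=(9.109, 12.296, 12.959)
t=0.250: state=(10.434, 12.326, 17.141)
t=0.300: state=(10.811, 10.306, 20.817)
t=0.350: state=(9.926, 7.011, 22.548)
t=0.400: state=(8.104, 3.982, 22.115)
t=0.425: state=(7.059, 2.880, 21.353)
next step: t=0.430: state=(6.851, 2.697, 21.174) — y has crossed 2.84
linear interpolation between t=0.425 (2.88043) and t=0.430 (2.69746) → t≈0.426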